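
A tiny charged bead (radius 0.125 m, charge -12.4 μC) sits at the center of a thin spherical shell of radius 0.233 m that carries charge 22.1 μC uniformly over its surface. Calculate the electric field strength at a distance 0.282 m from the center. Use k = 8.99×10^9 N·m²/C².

Use a concentric Gaussian sphere at r = 0.282 m (r > 0.233 m, enclosing both).
Q_enc = (-12.4 μC) + (22.1 μC) = 9.70×10^-6 C.
Applying ∮E·dA = Q_enc/ε₀ with Φ = E(4πr²):
E = k|Q_enc|/r² = (8.99×10^9)(9.70×10^-6)/(0.282)² = 1.10×10^6 N/C.

|E| = 1.10×10^6 N/C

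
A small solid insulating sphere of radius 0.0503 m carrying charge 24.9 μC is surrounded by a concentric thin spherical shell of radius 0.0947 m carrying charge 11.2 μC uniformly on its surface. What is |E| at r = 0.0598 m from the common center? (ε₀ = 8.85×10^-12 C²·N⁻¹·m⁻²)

6.26e7 V/m

Take a concentric spherical Gaussian surface of radius r = 0.0598 m (between the bodies, 0.0503 m < r < 0.0947 m).
Only the inner charge is enclosed; the outer shell contributes nothing inside itself. Q_enc = 24.9 μC = 2.49×10^-5 C.
By Gauss's law, ∮E·dA = E·4πr² = Q_enc/ε₀.
E = |Q_enc|/(4πε₀r²) = (2.49×10^-5)/(4π·8.85×10^-12·(0.0598)²) = 6.26×10^7 N/C.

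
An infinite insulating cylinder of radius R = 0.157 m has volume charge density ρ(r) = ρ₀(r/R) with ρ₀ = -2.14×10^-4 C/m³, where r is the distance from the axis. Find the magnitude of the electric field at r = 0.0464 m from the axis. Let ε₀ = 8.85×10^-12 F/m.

Take a coaxial cylindrical Gaussian surface of radius r = 0.0464 m and length L (r < R).
Integrating ρ over the cross-section to radius r: λ_enc = (2πρ₀/R) ∫₀^r r'^2 dr' = 2πρ₀ r^3/(3·R) = -2.852×10^-7 C/m.
Applying ∮E·dA = Q_enc/ε₀ with the end caps contributing no flux:
E = |λ_enc|/(2πε₀r) = (2.852e-7)/(2π·8.85×10^-12·0.0464) = 1.11×10^5 N/C.

1.11×10^5 N/C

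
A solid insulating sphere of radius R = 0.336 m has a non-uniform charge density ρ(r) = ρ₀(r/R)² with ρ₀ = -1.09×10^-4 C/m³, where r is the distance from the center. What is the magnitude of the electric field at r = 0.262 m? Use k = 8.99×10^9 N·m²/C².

|E| = 3.92e5 V/m

Take a concentric spherical Gaussian surface of radius r = 0.262 m (r < R).
Q_enc = ∫₀^r ρ(r')·4πr'² dr' = (4πρ₀/R²) ∫₀^r r'^4 dr' = 4πρ₀ r^5/(5·R²) = -2.996×10^-6 C.
Gauss's law: E·4πr² = Q_enc/ε₀.
E = k|Q_enc|/r² = (8.99×10^9)(2.996e-6)/(0.262)² = 3.92×10^5 N/C.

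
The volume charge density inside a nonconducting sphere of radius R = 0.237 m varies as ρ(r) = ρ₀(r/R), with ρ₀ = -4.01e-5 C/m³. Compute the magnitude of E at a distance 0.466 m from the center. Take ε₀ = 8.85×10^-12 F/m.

|E| = 6.94e4 N/C

By spherical symmetry E is radial; choose a Gaussian sphere of radius r = 0.466 m (r > R, all charge enclosed).
Q_enc = 4π ∫₀^R ρ₀(r'/R)^1 r'² dr' = 4πρ₀R³/4 = -1.677e-6 C.
Applying ∮E·dA = Q_enc/ε₀ with Φ = E(4πr²):
E = |Q_enc|/(4πε₀r²) = (1.677×10^-6)/(4π·8.85×10^-12·(0.466)²) = 6.94×10^4 N/C.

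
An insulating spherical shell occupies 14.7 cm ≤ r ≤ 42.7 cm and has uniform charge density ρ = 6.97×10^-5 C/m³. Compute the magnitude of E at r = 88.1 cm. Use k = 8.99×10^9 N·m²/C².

Symmetry ⇒ E = E(r) r̂. Gaussian sphere of radius r = 88.1 cm (r > 42.7 cm, enclosing the whole shell).
Q_enc = ρ·(4π/3)(b³ − a³) = (6.97e-5)·(4π/3)·((0.427)³ − (0.147)³) = 2.18×10^-5 C.
Applying ∮E·dA = Q_enc/ε₀ with Φ = E(4πr²):
E = k|Q_enc|/r² = (8.99×10^9)(2.18e-5)/(0.881)² = 2.53×10^5 N/C.

E ≈ 2.53e5 V/m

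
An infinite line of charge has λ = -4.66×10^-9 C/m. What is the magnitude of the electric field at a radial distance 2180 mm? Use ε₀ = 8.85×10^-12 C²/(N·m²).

E ≈ 38.4 N/C

Coaxial Gaussian cylinder, radius r = 2180 mm, length L.
Q_enc = λL, so λ_enc = -4.66e-9 C/m.
Applying ∮E·dA = Q_enc/ε₀ with the end caps contributing no flux:
E = |λ_enc|/(2πε₀r) = (4.66×10^-9)/(2π·8.85×10^-12·2.18) = 38.4 N/C.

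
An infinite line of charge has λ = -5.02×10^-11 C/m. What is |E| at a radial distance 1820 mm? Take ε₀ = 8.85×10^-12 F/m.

|E| = 0.496 N/C

Take a coaxial cylindrical Gaussian surface of radius r = 1820 mm and length L.
Q_enc = λL, so λ_enc = -5.02×10^-11 C/m.
By Gauss's law (flux through the curved wall only), E·2πrL = λ_enc L/ε₀.
E = |λ_enc|/(2πε₀r) = (5.02e-11)/(2π·8.85×10^-12·1.82) = 0.496 N/C.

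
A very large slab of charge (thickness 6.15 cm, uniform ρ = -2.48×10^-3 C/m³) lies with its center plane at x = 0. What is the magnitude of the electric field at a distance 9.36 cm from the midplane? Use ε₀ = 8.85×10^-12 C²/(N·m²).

The point |x| = 9.36 cm lies outside the slab (half-thickness 0.03075 m). A symmetric pillbox spanning the full slab encloses Q_enc = ρ·d·A.
Flux = 2EA ⇒ E = |ρ|d/(2ε₀), independent of distance outside.
E = (2.48×10^-3)(0.0615)/(2·8.85×10^-12) = 8.62×10^6 N/C.

E ≈ 8.62e6 N/C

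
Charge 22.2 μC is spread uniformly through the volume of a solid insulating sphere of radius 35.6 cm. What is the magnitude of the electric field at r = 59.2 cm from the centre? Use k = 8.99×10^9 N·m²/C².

Use a concentric Gaussian sphere at r = 59.2 cm (r > R, so the entire charge is enclosed).
Q_enc = 22.2 μC = 2.22e-5 C.
Since E is radial and uniform over the Gaussian sphere, Φ = E·4πr² = Q_enc/ε₀.
E = k|Q_enc|/r² = (8.99×10^9)(2.22×10^-5)/(0.592)² = 5.69×10^5 N/C.

|E| ≈ 5.69×10^5 N/C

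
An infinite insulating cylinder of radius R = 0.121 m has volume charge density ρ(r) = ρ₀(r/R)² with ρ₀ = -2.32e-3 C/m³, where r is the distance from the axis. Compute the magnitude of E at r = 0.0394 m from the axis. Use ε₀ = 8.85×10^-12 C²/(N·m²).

Choose a coaxial cylinder of radius r = 0.0394 m (arbitrary length L) as the Gaussian surface (r < R).
λ_enc = ∫₀^r ρ(r')·2πr' dr' = (2πρ₀/R²)·r^4/4 = -5.998e-7 C/m.
Since E is radial and uniform over the curved surface, Φ = E·2πrL = Q_enc/ε₀ = λ_enc L/ε₀.
E = |λ_enc|/(2πε₀r) = (5.998×10^-7)/(2π·8.85×10^-12·0.0394) = 2.74e5 N/C.

|E| = 2.74×10^5 V/m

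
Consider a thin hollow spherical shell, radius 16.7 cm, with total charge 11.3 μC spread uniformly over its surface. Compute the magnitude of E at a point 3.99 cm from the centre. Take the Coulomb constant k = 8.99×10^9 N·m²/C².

E = 0 (no enclosed charge)

Use a concentric Gaussian sphere at r = 3.99 cm (inside the shell, r < 16.7 cm).
No charge lies within this surface, so Q_enc = 0 and Gauss's law gives E·4πr² = 0 ⇒ E = 0.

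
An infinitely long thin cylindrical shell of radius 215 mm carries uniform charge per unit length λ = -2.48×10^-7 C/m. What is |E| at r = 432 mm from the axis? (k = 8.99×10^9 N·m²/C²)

|E| = 1.03×10^4 V/m

Take a coaxial cylindrical Gaussian surface of radius r = 432 mm and length L (r > 215 mm).
The full line charge is enclosed: λ_enc = -2.48e-7 C/m.
Since E is radial and uniform over the curved surface, Φ = E·2πrL = Q_enc/ε₀ = λ_enc L/ε₀.
E = 2k|λ_enc|/r = 2(8.99×10^9)(2.48e-7)/(0.432) = 1.03e4 N/C.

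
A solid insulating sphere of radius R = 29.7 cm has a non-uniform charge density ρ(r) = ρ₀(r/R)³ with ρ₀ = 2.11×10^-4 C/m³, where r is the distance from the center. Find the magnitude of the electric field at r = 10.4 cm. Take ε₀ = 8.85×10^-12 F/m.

Use a concentric Gaussian sphere at r = 10.4 cm (r < R).
Q_enc = ∫₀^r ρ(r')·4πr'² dr' = (4πρ₀/R³) ∫₀^r r'^5 dr' = 4πρ₀ r^6/(6·R³) = 2.134×10^-8 C.
Gauss's law: E·4πr² = Q_enc/ε₀.
E = |Q_enc|/(4πε₀r²) = (2.134×10^-8)/(4π·8.85×10^-12·(0.104)²) = 1.77×10^4 N/C.

E = 1.77×10^4 N/C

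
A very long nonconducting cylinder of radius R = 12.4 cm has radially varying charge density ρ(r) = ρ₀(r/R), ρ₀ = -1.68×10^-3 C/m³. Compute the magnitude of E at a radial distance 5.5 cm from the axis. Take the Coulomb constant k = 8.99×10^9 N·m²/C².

Choose a coaxial cylinder of radius r = 5.5 cm (arbitrary length L) as the Gaussian surface (r < R).
λ_enc = ∫₀^r ρ(r')·2πr' dr' = (2πρ₀/R)·r^3/3 = -4.721×10^-6 C/m.
Applying ∮E·dA = Q_enc/ε₀ with the end caps contributing no flux:
E = 2k|λ_enc|/r = 2(8.99×10^9)(4.721×10^-6)/(0.055) = 1.54×10^6 N/C.

|E| ≈ 1.54×10^6 N/C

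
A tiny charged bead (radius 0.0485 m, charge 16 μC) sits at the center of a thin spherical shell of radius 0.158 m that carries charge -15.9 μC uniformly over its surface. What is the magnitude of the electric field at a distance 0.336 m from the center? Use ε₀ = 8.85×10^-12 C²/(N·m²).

|E| ≈ 7.96e3 N/C

Take a concentric spherical Gaussian surface of radius r = 0.336 m (r > 0.158 m, enclosing both).
Q_enc = (16 μC) + (-15.9 μC) = 1.00×10^-7 C.
Gauss's law: E·4πr² = Q_enc/ε₀.
E = |Q_enc|/(4πε₀r²) = (1.00×10^-7)/(4π·8.85×10^-12·(0.336)²) = 7.96e3 N/C.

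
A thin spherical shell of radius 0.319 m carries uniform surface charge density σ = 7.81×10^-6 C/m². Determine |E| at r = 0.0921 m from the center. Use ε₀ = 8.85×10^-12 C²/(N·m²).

Use a concentric Gaussian sphere at r = 0.0921 m (inside the shell, r < 0.319 m).
All the charge is outside the Gaussian surface: Q_enc = 0, hence E = 0 everywhere inside the shell.

E = 0 (no enclosed charge)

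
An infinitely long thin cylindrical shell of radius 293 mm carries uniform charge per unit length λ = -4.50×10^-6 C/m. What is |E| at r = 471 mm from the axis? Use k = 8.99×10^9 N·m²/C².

|E| ≈ 1.72×10^5 N/C

Choose a coaxial cylinder of radius r = 471 mm (arbitrary length L) as the Gaussian surface (r > 293 mm).
The full line charge is enclosed: λ_enc = -4.50×10^-6 C/m.
By Gauss's law (flux through the curved wall only), E·2πrL = λ_enc L/ε₀.
E = 2k|λ_enc|/r = 2(8.99×10^9)(4.50×10^-6)/(0.471) = 1.72×10^5 N/C.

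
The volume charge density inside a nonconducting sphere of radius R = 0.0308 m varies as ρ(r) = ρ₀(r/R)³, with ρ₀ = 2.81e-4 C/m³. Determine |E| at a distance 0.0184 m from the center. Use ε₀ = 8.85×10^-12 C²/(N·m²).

Symmetry ⇒ E = E(r) r̂. Gaussian sphere of radius r = 0.0184 m (r < R).
Q_enc = ∫₀^r ρ(r')·4πr'² dr' = (4πρ₀/R³) ∫₀^r r'^5 dr' = 4πρ₀ r^6/(6·R³) = 7.817e-10 C.
Applying ∮E·dA = Q_enc/ε₀ with Φ = E(4πr²):
E = |Q_enc|/(4πε₀r²) = (7.817e-10)/(4π·8.85×10^-12·(0.0184)²) = 2.08×10^4 N/C.

|E| ≈ 2.08×10^4 N/C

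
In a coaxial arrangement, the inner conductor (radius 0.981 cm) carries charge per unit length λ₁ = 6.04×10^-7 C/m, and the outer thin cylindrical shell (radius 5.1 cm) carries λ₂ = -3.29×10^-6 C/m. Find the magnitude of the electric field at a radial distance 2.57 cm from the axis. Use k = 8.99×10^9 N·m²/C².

By cylindrical symmetry E is radial; use a coaxial Gaussian cylinder of radius 2.57 cm and length L (between the conductors, 0.981 cm < r < 5.1 cm).
Only the inner wire is enclosed; the outer shell contributes nothing inside itself. λ_enc = λ₁ = 6.04e-7 C/m.
Applying ∮E·dA = Q_enc/ε₀ with the end caps contributing no flux:
E = 2k|λ_enc|/r = 2(8.99×10^9)(6.04×10^-7)/(0.0257) = 4.23×10^5 N/C.

|E| ≈ 4.23×10^5 N/C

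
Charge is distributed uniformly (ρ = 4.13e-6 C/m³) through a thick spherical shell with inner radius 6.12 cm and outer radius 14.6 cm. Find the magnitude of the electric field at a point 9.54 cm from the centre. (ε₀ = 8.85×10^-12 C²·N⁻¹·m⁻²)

By spherical symmetry E is radial; choose a Gaussian sphere of radius r = 9.54 cm (within the shell material, 6.12 cm < r < 14.6 cm).
Only the shell between 6.12 cm and r is enclosed: Q_enc = ρ·(4π/3)(r³ − a³) = (4.13×10^-6)·(4π/3)·((0.0954)³ − (0.0612)³) = 1.106e-8 C.
By Gauss's law, ∮E·dA = E·4πr² = Q_enc/ε₀.
E = |Q_enc|/(4πε₀r²) = (1.106×10^-8)/(4π·8.85×10^-12·(0.0954)²) = 1.09×10^4 N/C.

1.09×10^4 V/m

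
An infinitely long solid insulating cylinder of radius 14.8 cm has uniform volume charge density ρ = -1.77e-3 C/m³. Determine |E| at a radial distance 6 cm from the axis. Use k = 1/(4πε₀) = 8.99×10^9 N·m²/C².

Take a coaxial cylindrical Gaussian surface of radius r = 6 cm and length L (r < R).
Enclosed charge per unit length: λ_enc = ρ·πr² = (-1.77e-3)π(0.06)² = -2.002×10^-5 C/m.
By Gauss's law (flux through the curved wall only), E·2πrL = λ_enc L/ε₀.
E = 2k|λ_enc|/r = 2(8.99×10^9)(2.002e-5)/(0.06) = 6.00e6 N/C.

|E| ≈ 6.00×10^6 N/C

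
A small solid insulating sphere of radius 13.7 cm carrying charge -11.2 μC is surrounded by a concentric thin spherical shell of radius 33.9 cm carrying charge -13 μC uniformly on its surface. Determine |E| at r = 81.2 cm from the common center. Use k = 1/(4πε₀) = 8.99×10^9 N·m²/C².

E = 3.30×10^5 N/C

Take a concentric spherical Gaussian surface of radius r = 81.2 cm (r > 33.9 cm, enclosing both).
Q_enc = (-11.2 μC) + (-13 μC) = -2.42×10^-5 C.
By Gauss's law, ∮E·dA = E·4πr² = Q_enc/ε₀.
E = k|Q_enc|/r² = (8.99×10^9)(2.42×10^-5)/(0.812)² = 3.30e5 N/C.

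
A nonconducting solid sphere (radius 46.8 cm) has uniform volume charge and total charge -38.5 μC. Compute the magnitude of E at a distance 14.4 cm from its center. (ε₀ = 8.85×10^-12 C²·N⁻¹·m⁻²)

Use a concentric Gaussian sphere at r = 14.4 cm (r < R).
Only the charge within r is enclosed: Q_enc = Q·(r/R)³ = (-38.5 μC)·(14.4 cm/46.8 cm)³ = -1.122×10^-6 C.
Gauss's law: E·4πr² = Q_enc/ε₀.
E = |Q_enc|/(4πε₀r²) = (1.122×10^-6)/(4π·8.85×10^-12·(0.144)²) = 4.86×10^5 N/C.

|E| = 4.86×10^5 N/C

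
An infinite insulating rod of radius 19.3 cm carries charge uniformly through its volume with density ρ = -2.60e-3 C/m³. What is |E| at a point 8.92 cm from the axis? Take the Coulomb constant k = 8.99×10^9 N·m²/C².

|E| ≈ 1.31×10^7 N/C

Coaxial Gaussian cylinder, radius r = 8.92 cm, length L (r < R).
Charge inside radius r per length L is ρ·πr²·L, so λ_enc = ρπr² = -6.499×10^-5 C/m.
Since E is radial and uniform over the curved surface, Φ = E·2πrL = Q_enc/ε₀ = λ_enc L/ε₀.
E = 2k|λ_enc|/r = 2(8.99×10^9)(6.499e-5)/(0.0892) = 1.31e7 N/C.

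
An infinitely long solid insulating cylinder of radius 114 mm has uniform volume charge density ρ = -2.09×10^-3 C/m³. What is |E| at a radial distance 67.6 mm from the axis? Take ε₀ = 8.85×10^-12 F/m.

Take a coaxial cylindrical Gaussian surface of radius r = 67.6 mm and length L (r < R).
Enclosed charge per unit length: λ_enc = ρ·πr² = (-2.09e-3)π(0.0676)² = -3.00×10^-5 C/m.
Since E is radial and uniform over the curved surface, Φ = E·2πrL = Q_enc/ε₀ = λ_enc L/ε₀.
E = |λ_enc|/(2πε₀r) = (3.00×10^-5)/(2π·8.85×10^-12·0.0676) = 7.98×10^6 N/C.

|E| ≈ 7.98e6 V/m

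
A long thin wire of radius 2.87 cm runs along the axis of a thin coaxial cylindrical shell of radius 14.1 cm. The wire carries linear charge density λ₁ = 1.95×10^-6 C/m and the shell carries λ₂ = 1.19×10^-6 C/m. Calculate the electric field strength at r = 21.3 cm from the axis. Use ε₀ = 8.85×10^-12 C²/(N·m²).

|E| ≈ 2.65×10^5 N/C

Coaxial Gaussian cylinder, radius r = 21.3 cm, length L (r > 14.1 cm, enclosing both).
λ_enc = λ₁ + λ₂ = (1.95×10^-6) + (1.19e-6) = 3.14×10^-6 C/m.
Since E is radial and uniform over the curved surface, Φ = E·2πrL = Q_enc/ε₀ = λ_enc L/ε₀.
E = |λ_enc|/(2πε₀r) = (3.14×10^-6)/(2π·8.85×10^-12·0.213) = 2.65e5 N/C.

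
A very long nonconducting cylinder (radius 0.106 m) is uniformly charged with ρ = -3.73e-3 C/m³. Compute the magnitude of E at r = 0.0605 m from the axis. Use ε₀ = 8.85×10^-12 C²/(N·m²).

By cylindrical symmetry E is radial; use a coaxial Gaussian cylinder of radius 0.0605 m and length L (r < R).
Charge inside radius r per length L is ρ·πr²·L, so λ_enc = ρπr² = -4.289e-5 C/m.
Gauss's law: E·2πrL = λ_enc L/ε₀.
E = |λ_enc|/(2πε₀r) = (4.289×10^-5)/(2π·8.85×10^-12·0.0605) = 1.27×10^7 N/C.

E ≈ 1.27e7 N/C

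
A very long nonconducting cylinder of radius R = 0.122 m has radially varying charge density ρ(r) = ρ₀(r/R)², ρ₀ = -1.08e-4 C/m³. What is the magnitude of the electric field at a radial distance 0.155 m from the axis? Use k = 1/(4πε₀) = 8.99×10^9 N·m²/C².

Take a coaxial cylindrical Gaussian surface of radius r = 0.155 m and length L (r > R, full charge per length enclosed).
λ_enc = 2π ∫₀^R ρ₀(r'/R)^2 r' dr' = 2πρ₀R²/4 = -2.525e-6 C/m.
Applying ∮E·dA = Q_enc/ε₀ with the end caps contributing no flux:
E = 2k|λ_enc|/r = 2(8.99×10^9)(2.525e-6)/(0.155) = 2.93×10^5 N/C.

|E| = 2.93×10^5 N/C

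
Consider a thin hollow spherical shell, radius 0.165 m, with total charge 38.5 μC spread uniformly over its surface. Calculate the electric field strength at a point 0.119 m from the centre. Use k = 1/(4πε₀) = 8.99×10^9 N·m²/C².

E = 0

Use a concentric Gaussian sphere at r = 0.119 m (inside the shell, r < 0.165 m).
All the charge is outside the Gaussian surface: Q_enc = 0, hence E = 0 everywhere inside the shell.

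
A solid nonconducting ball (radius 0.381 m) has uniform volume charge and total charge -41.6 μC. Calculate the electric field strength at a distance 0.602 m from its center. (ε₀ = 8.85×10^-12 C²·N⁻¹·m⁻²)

Take a concentric spherical Gaussian surface of radius r = 0.602 m (r > R, so the entire charge is enclosed).
Q_enc = -41.6 μC = -4.16e-5 C.
Gauss's law: E·4πr² = Q_enc/ε₀.
E = |Q_enc|/(4πε₀r²) = (4.16e-5)/(4π·8.85×10^-12·(0.602)²) = 1.03×10^6 N/C.

|E| ≈ 1.03×10^6 V/m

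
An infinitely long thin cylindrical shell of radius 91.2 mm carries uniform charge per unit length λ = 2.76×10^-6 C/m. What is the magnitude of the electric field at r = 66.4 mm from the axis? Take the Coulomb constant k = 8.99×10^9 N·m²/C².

E = 0

By cylindrical symmetry E is radial; use a coaxial Gaussian cylinder of radius 66.4 mm and length L (r < 91.2 mm, inside the shell).
No charge is enclosed, so Gauss's law gives E·2πrL = 0 ⇒ E = 0.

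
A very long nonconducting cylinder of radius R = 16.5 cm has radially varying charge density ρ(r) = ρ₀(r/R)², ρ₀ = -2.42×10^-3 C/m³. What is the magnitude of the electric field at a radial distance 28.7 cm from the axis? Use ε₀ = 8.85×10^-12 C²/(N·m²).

By cylindrical symmetry E is radial; use a coaxial Gaussian cylinder of radius 28.7 cm and length L (r > R, full charge per length enclosed).
λ_enc = 2π ∫₀^R ρ₀(r'/R)^2 r' dr' = 2πρ₀R²/4 = -1.035e-4 C/m.
Gauss's law: E·2πrL = λ_enc L/ε₀.
E = |λ_enc|/(2πε₀r) = (1.035e-4)/(2π·8.85×10^-12·0.287) = 6.48×10^6 N/C.

6.48×10^6 N/C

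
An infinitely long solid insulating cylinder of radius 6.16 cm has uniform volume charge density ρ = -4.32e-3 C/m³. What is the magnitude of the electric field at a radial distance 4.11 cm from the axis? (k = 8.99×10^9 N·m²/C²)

Choose a coaxial cylinder of radius r = 4.11 cm (arbitrary length L) as the Gaussian surface (r < R).
Charge inside radius r per length L is ρ·πr²·L, so λ_enc = ρπr² = -2.293e-5 C/m.
Applying ∮E·dA = Q_enc/ε₀ with the end caps contributing no flux:
E = 2k|λ_enc|/r = 2(8.99×10^9)(2.293e-5)/(0.0411) = 1.00×10^7 N/C.

|E| = 1.00×10^7 V/m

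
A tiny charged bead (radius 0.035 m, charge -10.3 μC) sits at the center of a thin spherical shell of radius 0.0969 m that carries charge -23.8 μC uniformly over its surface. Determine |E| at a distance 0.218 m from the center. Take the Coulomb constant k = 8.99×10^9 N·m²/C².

E = 6.45×10^6 V/m

By spherical symmetry E is radial; choose a Gaussian sphere of radius r = 0.218 m (r > 0.0969 m, enclosing both).
Q_enc = (-10.3 μC) + (-23.8 μC) = -3.41e-5 C.
Applying ∮E·dA = Q_enc/ε₀ with Φ = E(4πr²):
E = k|Q_enc|/r² = (8.99×10^9)(3.41e-5)/(0.218)² = 6.45e6 N/C.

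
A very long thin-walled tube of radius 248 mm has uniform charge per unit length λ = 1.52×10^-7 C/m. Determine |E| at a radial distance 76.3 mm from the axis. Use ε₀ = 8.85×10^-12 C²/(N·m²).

E = 0 (no enclosed charge)

Choose a coaxial cylinder of radius r = 76.3 mm (arbitrary length L) as the Gaussian surface (r < 248 mm, inside the shell).
No charge is enclosed, so Gauss's law gives E·2πrL = 0 ⇒ E = 0.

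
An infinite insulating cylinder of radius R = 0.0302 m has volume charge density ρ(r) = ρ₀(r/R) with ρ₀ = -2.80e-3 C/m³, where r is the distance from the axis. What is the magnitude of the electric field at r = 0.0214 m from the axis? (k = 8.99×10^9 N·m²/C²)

|E| = 1.60×10^6 V/m

Take a coaxial cylindrical Gaussian surface of radius r = 0.0214 m and length L (r < R).
Integrating ρ over the cross-section to radius r: λ_enc = (2πρ₀/R) ∫₀^r r'^2 dr' = 2πρ₀ r^3/(3·R) = -1.903×10^-6 C/m.
Applying ∮E·dA = Q_enc/ε₀ with the end caps contributing no flux:
E = 2k|λ_enc|/r = 2(8.99×10^9)(1.903e-6)/(0.0214) = 1.60×10^6 N/C.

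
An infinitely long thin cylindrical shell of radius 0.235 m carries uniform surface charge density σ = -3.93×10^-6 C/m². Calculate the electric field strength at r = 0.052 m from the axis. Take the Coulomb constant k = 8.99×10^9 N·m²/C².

E = 0

By cylindrical symmetry E is radial; use a coaxial Gaussian cylinder of radius 0.052 m and length L (r < 0.235 m, inside the shell).
All the surface charge lies outside this cylinder: Q_enc = 0, hence E = 0.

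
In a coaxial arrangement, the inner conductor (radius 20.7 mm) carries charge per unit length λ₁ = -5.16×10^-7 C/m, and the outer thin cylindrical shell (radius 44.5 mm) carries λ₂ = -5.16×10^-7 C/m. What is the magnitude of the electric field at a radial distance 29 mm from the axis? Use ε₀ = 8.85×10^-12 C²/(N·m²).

Coaxial Gaussian cylinder, radius r = 29 mm, length L (between the conductors, 20.7 mm < r < 44.5 mm).
The shell at 44.5 mm lies outside the Gaussian surface, so λ_enc = λ₁ = -5.16e-7 C/m.
Applying ∮E·dA = Q_enc/ε₀ with the end caps contributing no flux:
E = |λ_enc|/(2πε₀r) = (5.16e-7)/(2π·8.85×10^-12·0.029) = 3.20e5 N/C.

E = 3.20e5 N/C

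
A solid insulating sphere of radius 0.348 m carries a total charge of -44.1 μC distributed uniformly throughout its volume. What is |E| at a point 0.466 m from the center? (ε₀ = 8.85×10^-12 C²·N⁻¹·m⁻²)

By spherical symmetry E is radial; choose a Gaussian sphere of radius r = 0.466 m (r > R, so the entire charge is enclosed).
Q_enc = -44.1 μC = -4.41e-5 C.
Since E is radial and uniform over the Gaussian sphere, Φ = E·4πr² = Q_enc/ε₀.
E = |Q_enc|/(4πε₀r²) = (4.41×10^-5)/(4π·8.85×10^-12·(0.466)²) = 1.83×10^6 N/C.

|E| ≈ 1.83e6 N/C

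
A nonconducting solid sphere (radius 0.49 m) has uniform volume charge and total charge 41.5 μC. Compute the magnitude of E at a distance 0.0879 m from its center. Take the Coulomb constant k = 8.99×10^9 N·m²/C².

|E| = 2.79×10^5 V/m

By spherical symmetry E is radial; choose a Gaussian sphere of radius r = 0.0879 m (r < R).
Only the charge within r is enclosed: Q_enc = Q·(r/R)³ = (41.5 μC)·(0.0879 m/0.49 m)³ = 2.396×10^-7 C.
Since E is radial and uniform over the Gaussian sphere, Φ = E·4πr² = Q_enc/ε₀.
E = k|Q_enc|/r² = (8.99×10^9)(2.396×10^-7)/(0.0879)² = 2.79×10^5 N/C.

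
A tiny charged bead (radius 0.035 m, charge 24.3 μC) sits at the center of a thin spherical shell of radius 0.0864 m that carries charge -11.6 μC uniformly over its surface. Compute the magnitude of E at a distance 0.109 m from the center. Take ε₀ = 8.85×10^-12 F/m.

By spherical symmetry E is radial; choose a Gaussian sphere of radius r = 0.109 m (r > 0.0864 m, enclosing both).
Q_enc = (24.3 μC) + (-11.6 μC) = 1.27×10^-5 C.
By Gauss's law, ∮E·dA = E·4πr² = Q_enc/ε₀.
E = |Q_enc|/(4πε₀r²) = (1.27×10^-5)/(4π·8.85×10^-12·(0.109)²) = 9.61×10^6 N/C.

9.61×10^6 V/m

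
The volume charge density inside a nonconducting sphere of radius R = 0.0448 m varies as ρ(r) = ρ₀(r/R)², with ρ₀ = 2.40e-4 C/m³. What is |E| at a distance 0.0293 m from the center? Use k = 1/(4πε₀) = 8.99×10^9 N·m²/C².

Use a concentric Gaussian sphere at r = 0.0293 m (r < R).
Q_enc = ∫₀^r ρ(r')·4πr'² dr' = (4πρ₀/R²) ∫₀^r r'^4 dr' = 4πρ₀ r^5/(5·R²) = 6.49×10^-9 C.
Gauss's law: E·4πr² = Q_enc/ε₀.
E = k|Q_enc|/r² = (8.99×10^9)(6.49×10^-9)/(0.0293)² = 6.80×10^4 N/C.

|E| ≈ 6.80e4 N/C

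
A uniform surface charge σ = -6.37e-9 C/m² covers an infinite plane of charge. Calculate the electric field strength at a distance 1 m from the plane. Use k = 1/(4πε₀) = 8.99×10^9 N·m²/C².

|E| = 360 N/C

Choose a cylindrical pillbox piercing the sheet, end faces (area A) parallel to it.
Only the two end caps contribute flux: Φ = 2EA. With Q_enc = σA, Gauss's law gives E = |σ|/(2ε₀).
E = 2πk|σ| = 2π(8.99×10^9)(6.37×10^-9) = 360 N/C.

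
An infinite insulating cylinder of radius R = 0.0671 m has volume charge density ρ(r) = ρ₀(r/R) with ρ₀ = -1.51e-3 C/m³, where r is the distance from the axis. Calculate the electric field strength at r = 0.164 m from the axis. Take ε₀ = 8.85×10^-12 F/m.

Take a coaxial cylindrical Gaussian surface of radius r = 0.164 m and length L (r > R, full charge per length enclosed).
λ_enc = 2π ∫₀^R ρ₀(r'/R)^1 r' dr' = 2πρ₀R²/3 = -1.424×10^-5 C/m.
Since E is radial and uniform over the curved surface, Φ = E·2πrL = Q_enc/ε₀ = λ_enc L/ε₀.
E = |λ_enc|/(2πε₀r) = (1.424e-5)/(2π·8.85×10^-12·0.164) = 1.56×10^6 N/C.

E = 1.56×10^6 N/C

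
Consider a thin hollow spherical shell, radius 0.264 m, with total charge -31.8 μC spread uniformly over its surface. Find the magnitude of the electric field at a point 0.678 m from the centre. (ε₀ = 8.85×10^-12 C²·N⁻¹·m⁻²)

Use a concentric Gaussian sphere at r = 0.678 m (r > 0.264 m).
The entire shell is enclosed: Q_enc = -3.18e-5 C.
Since E is radial and uniform over the Gaussian sphere, Φ = E·4πr² = Q_enc/ε₀.
E = |Q_enc|/(4πε₀r²) = (3.18×10^-5)/(4π·8.85×10^-12·(0.678)²) = 6.22e5 N/C.

6.22×10^5 N/C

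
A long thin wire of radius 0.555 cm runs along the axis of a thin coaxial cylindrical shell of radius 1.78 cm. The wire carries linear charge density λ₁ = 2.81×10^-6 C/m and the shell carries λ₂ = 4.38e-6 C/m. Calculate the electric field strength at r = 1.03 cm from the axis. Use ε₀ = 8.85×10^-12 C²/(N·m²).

Coaxial Gaussian cylinder, radius r = 1.03 cm, length L (between the conductors, 0.555 cm < r < 1.78 cm).
The shell at 1.78 cm lies outside the Gaussian surface, so λ_enc = λ₁ = 2.81e-6 C/m.
By Gauss's law (flux through the curved wall only), E·2πrL = λ_enc L/ε₀.
E = |λ_enc|/(2πε₀r) = (2.81e-6)/(2π·8.85×10^-12·0.0103) = 4.91×10^6 N/C.

E = 4.91×10^6 V/m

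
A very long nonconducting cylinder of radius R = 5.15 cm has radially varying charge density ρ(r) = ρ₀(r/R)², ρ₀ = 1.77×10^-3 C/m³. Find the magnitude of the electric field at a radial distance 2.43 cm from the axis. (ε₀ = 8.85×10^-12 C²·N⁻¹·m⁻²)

E ≈ 2.71×10^5 N/C

Coaxial Gaussian cylinder, radius r = 2.43 cm, length L (r < R).
λ_enc = ∫₀^r ρ(r')·2πr' dr' = (2πρ₀/R²)·r^4/4 = 3.655×10^-7 C/m.
Since E is radial and uniform over the curved surface, Φ = E·2πrL = Q_enc/ε₀ = λ_enc L/ε₀.
E = |λ_enc|/(2πε₀r) = (3.655×10^-7)/(2π·8.85×10^-12·0.0243) = 2.71×10^5 N/C.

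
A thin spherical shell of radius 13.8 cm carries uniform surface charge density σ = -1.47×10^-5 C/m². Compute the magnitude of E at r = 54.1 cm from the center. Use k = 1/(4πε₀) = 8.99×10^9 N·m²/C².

1.08×10^5 N/C

Use a concentric Gaussian sphere at r = 54.1 cm (r > 13.8 cm).
The entire shell is enclosed: Q_enc = σ·4πR² = (-1.47×10^-5)·4π·(0.138)² = -3.518×10^-6 C.
Since E is radial and uniform over the Gaussian sphere, Φ = E·4πr² = Q_enc/ε₀.
E = k|Q_enc|/r² = (8.99×10^9)(3.518×10^-6)/(0.541)² = 1.08×10^5 N/C.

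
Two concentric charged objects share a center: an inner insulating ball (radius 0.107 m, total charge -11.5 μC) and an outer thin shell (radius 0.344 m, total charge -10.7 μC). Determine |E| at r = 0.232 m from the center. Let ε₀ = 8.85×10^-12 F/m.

Symmetry ⇒ E = E(r) r̂. Gaussian sphere of radius r = 0.232 m (between the bodies, 0.107 m < r < 0.344 m).
Only the inner charge is enclosed; the outer shell contributes nothing inside itself. Q_enc = -11.5 μC = -1.15×10^-5 C.
Gauss's law: E·4πr² = Q_enc/ε₀.
E = |Q_enc|/(4πε₀r²) = (1.15×10^-5)/(4π·8.85×10^-12·(0.232)²) = 1.92e6 N/C.

|E| = 1.92×10^6 V/m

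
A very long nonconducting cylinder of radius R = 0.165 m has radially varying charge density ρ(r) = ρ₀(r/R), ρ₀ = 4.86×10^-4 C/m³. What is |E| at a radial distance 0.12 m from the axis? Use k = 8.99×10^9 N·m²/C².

|E| ≈ 1.60×10^6 N/C

Take a coaxial cylindrical Gaussian surface of radius r = 0.12 m and length L (r < R).
λ_enc = ∫₀^r ρ(r')·2πr' dr' = (2πρ₀/R)·r^3/3 = 1.066e-5 C/m.
Since E is radial and uniform over the curved surface, Φ = E·2πrL = Q_enc/ε₀ = λ_enc L/ε₀.
E = 2k|λ_enc|/r = 2(8.99×10^9)(1.066×10^-5)/(0.12) = 1.60×10^6 N/C.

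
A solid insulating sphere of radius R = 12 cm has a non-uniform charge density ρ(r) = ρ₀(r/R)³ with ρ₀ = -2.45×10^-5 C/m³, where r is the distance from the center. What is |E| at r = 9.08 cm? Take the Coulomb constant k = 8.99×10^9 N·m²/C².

|E| = 1.81e4 N/C

Use a concentric Gaussian sphere at r = 9.08 cm (r < R).
Integrate the density: Q_enc = 4π ∫₀^r ρ₀(r'/R)^3 r'² dr' = 4πρ₀ r^6/(6·R³) = -1.664×10^-8 C.
By Gauss's law, ∮E·dA = E·4πr² = Q_enc/ε₀.
E = k|Q_enc|/r² = (8.99×10^9)(1.664×10^-8)/(0.0908)² = 1.81×10^4 N/C.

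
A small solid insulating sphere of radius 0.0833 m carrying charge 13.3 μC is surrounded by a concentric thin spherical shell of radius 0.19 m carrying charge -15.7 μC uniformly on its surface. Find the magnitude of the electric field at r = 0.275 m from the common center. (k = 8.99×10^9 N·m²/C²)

Use a concentric Gaussian sphere at r = 0.275 m (r > 0.19 m, enclosing both).
Q_enc = (13.3 μC) + (-15.7 μC) = -2.40×10^-6 C.
Since E is radial and uniform over the Gaussian sphere, Φ = E·4πr² = Q_enc/ε₀.
E = k|Q_enc|/r² = (8.99×10^9)(2.40×10^-6)/(0.275)² = 2.85e5 N/C.

2.85e5 N/C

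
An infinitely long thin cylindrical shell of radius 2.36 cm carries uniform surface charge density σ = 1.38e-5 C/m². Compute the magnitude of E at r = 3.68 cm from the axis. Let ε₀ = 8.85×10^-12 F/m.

Take a coaxial cylindrical Gaussian surface of radius r = 3.68 cm and length L (r > 2.36 cm).
The whole shell is enclosed: λ_enc = σ·2πR = (1.38×10^-5)·2π·(0.0236) = 2.046×10^-6 C/m.
Applying ∮E·dA = Q_enc/ε₀ with the end caps contributing no flux:
E = |λ_enc|/(2πε₀r) = (2.046×10^-6)/(2π·8.85×10^-12·0.0368) = 1.00e6 N/C.

E ≈ 1.00e6 N/C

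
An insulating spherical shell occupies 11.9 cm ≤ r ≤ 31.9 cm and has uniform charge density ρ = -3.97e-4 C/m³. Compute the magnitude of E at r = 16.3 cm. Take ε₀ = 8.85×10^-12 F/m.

E ≈ 1.49×10^6 N/C

Take a concentric spherical Gaussian surface of radius r = 16.3 cm (within the shell material, 11.9 cm < r < 31.9 cm).
Only the shell between 11.9 cm and r is enclosed: Q_enc = ρ·(4π/3)(r³ − a³) = (-3.97e-4)·(4π/3)·((0.163)³ − (0.119)³) = -4.399e-6 C.
Gauss's law: E·4πr² = Q_enc/ε₀.
E = |Q_enc|/(4πε₀r²) = (4.399×10^-6)/(4π·8.85×10^-12·(0.163)²) = 1.49e6 N/C.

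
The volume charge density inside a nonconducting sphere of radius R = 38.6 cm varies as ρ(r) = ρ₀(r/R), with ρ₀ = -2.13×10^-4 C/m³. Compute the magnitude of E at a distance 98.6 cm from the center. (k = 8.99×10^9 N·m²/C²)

Take a concentric spherical Gaussian surface of radius r = 98.6 cm (r > R, all charge enclosed).
Q_enc = 4π ∫₀^R ρ₀(r'/R)^1 r'² dr' = 4πρ₀R³/4 = -3.848×10^-5 C.
Since E is radial and uniform over the Gaussian sphere, Φ = E·4πr² = Q_enc/ε₀.
E = k|Q_enc|/r² = (8.99×10^9)(3.848×10^-5)/(0.986)² = 3.56e5 N/C.

3.56e5 V/m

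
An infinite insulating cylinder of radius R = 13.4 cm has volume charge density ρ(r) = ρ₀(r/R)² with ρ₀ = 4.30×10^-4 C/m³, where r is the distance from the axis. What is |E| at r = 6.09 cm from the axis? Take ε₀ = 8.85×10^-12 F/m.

Coaxial Gaussian cylinder, radius r = 6.09 cm, length L (r < R).
λ_enc = ∫₀^r ρ(r')·2πr' dr' = (2πρ₀/R²)·r^4/4 = 5.174×10^-7 C/m.
Applying ∮E·dA = Q_enc/ε₀ with the end caps contributing no flux:
E = |λ_enc|/(2πε₀r) = (5.174×10^-7)/(2π·8.85×10^-12·0.0609) = 1.53×10^5 N/C.

E = 1.53×10^5 N/C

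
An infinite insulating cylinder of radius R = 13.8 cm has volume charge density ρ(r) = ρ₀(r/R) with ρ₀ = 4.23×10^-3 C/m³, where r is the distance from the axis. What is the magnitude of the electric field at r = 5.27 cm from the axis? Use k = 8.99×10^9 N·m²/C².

Coaxial Gaussian cylinder, radius r = 5.27 cm, length L (r < R).
λ_enc = ∫₀^r ρ(r')·2πr' dr' = (2πρ₀/R)·r^3/3 = 9.396×10^-6 C/m.
Gauss's law: E·2πrL = λ_enc L/ε₀.
E = 2k|λ_enc|/r = 2(8.99×10^9)(9.396e-6)/(0.0527) = 3.21e6 N/C.

|E| = 3.21e6 N/C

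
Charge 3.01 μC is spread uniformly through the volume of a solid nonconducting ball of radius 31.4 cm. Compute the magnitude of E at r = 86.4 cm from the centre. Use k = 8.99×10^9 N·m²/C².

Use a concentric Gaussian sphere at r = 86.4 cm (r > R, so the entire charge is enclosed).
Q_enc = 3.01 μC = 3.01×10^-6 C.
Applying ∮E·dA = Q_enc/ε₀ with Φ = E(4πr²):
E = k|Q_enc|/r² = (8.99×10^9)(3.01e-6)/(0.864)² = 3.62e4 N/C.

|E| ≈ 3.62e4 N/C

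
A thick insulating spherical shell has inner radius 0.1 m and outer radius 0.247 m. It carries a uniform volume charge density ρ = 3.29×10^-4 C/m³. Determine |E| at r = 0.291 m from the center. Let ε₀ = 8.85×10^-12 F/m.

2.06e6 N/C

Take a concentric spherical Gaussian surface of radius r = 0.291 m (r > 0.247 m, enclosing the whole shell).
Q_enc = ρ·(4π/3)(b³ − a³) = (3.29e-4)·(4π/3)·((0.247)³ − (0.1)³) = 1.939×10^-5 C.
Applying ∮E·dA = Q_enc/ε₀ with Φ = E(4πr²):
E = |Q_enc|/(4πε₀r²) = (1.939e-5)/(4π·8.85×10^-12·(0.291)²) = 2.06e6 N/C.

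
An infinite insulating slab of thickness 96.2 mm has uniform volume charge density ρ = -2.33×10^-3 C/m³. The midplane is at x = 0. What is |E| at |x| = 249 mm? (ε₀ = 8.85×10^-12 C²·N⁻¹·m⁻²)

The point |x| = 249 mm lies outside the slab (half-thickness 0.0481 m). A symmetric pillbox spanning the full slab encloses Q_enc = ρ·d·A.
Flux = 2EA ⇒ E = |ρ|d/(2ε₀), independent of distance outside.
E = (2.33×10^-3)(0.0962)/(2·8.85×10^-12) = 1.27e7 N/C.

|E| = 1.27×10^7 V/m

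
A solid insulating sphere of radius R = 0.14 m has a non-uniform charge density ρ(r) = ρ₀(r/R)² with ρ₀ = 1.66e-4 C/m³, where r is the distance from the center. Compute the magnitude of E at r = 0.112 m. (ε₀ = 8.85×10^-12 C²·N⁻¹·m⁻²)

By spherical symmetry E is radial; choose a Gaussian sphere of radius r = 0.112 m (r < R).
Integrate the density: Q_enc = 4π ∫₀^r ρ₀(r'/R)^2 r'² dr' = 4πρ₀ r^5/(5·R²) = 3.751e-7 C.
Applying ∮E·dA = Q_enc/ε₀ with Φ = E(4πr²):
E = |Q_enc|/(4πε₀r²) = (3.751×10^-7)/(4π·8.85×10^-12·(0.112)²) = 2.69×10^5 N/C.

E ≈ 2.69e5 V/m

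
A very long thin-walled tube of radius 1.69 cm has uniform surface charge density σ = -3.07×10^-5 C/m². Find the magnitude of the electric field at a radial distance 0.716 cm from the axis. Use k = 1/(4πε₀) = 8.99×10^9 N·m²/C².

By cylindrical symmetry E is radial; use a coaxial Gaussian cylinder of radius 0.716 cm and length L (r < 1.69 cm, inside the shell).
No charge is enclosed, so Gauss's law gives E·2πrL = 0 ⇒ E = 0.

|E| = 0 N/C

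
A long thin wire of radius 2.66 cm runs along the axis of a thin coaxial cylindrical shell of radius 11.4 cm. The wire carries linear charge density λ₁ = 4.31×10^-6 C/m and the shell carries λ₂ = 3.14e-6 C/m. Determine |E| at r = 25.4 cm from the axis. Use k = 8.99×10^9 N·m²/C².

By cylindrical symmetry E is radial; use a coaxial Gaussian cylinder of radius 25.4 cm and length L (r > 11.4 cm, enclosing both).
λ_enc = λ₁ + λ₂ = (4.31e-6) + (3.14×10^-6) = 7.45×10^-6 C/m.
Gauss's law: E·2πrL = λ_enc L/ε₀.
E = 2k|λ_enc|/r = 2(8.99×10^9)(7.45e-6)/(0.254) = 5.27×10^5 N/C.

|E| ≈ 5.27×10^5 N/C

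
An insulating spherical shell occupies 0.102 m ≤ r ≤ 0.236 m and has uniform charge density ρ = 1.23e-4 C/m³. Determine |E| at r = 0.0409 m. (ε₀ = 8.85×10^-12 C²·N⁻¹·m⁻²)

|E| = 0 N/C

Symmetry ⇒ E = E(r) r̂. Gaussian sphere of radius r = 0.0409 m (r < 0.102 m, inside the empty cavity).
Q_enc = 0 (all charge lies at larger r); Gauss's law gives E = 0.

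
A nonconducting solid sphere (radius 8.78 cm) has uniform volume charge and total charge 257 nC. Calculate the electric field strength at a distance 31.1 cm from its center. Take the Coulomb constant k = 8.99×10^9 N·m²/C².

By spherical symmetry E is radial; choose a Gaussian sphere of radius r = 31.1 cm (r > R, so the entire charge is enclosed).
Q_enc = 257 nC = 2.57e-7 C.
Since E is radial and uniform over the Gaussian sphere, Φ = E·4πr² = Q_enc/ε₀.
E = k|Q_enc|/r² = (8.99×10^9)(2.57×10^-7)/(0.311)² = 2.39×10^4 N/C.

E = 2.39×10^4 N/C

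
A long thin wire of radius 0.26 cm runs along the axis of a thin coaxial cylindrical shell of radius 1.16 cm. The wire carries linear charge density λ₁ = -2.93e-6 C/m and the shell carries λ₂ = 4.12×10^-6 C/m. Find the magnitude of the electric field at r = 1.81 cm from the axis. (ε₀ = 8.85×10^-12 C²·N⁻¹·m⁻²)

Choose a coaxial cylinder of radius r = 1.81 cm (arbitrary length L) as the Gaussian surface (r > 1.16 cm, enclosing both).
λ_enc = λ₁ + λ₂ = (-2.93×10^-6) + (4.12×10^-6) = 1.19e-6 C/m.
Applying ∮E·dA = Q_enc/ε₀ with the end caps contributing no flux:
E = |λ_enc|/(2πε₀r) = (1.19e-6)/(2π·8.85×10^-12·0.0181) = 1.18×10^6 N/C.

E ≈ 1.18e6 N/C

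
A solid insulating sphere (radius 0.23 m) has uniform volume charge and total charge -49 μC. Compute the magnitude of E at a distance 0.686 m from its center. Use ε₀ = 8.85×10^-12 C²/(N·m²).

E ≈ 9.36e5 V/m

Use a concentric Gaussian sphere at r = 0.686 m (r > R, so the entire charge is enclosed).
Q_enc = -49 μC = -4.90×10^-5 C.
Applying ∮E·dA = Q_enc/ε₀ with Φ = E(4πr²):
E = |Q_enc|/(4πε₀r²) = (4.90e-5)/(4π·8.85×10^-12·(0.686)²) = 9.36×10^5 N/C.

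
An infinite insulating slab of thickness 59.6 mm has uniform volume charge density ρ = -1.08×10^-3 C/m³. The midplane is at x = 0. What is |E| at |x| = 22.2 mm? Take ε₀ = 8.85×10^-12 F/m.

E ≈ 2.71×10^6 N/C

By symmetry E is perpendicular to the slab. A Gaussian pillbox from −22.2 mm to +22.2 mm (face area A) lies entirely within the slab.
Q_enc = ρ·(2x)·A and flux = 2EA, so 2EA = 2ρxA/ε₀ ⇒ E = |ρ|x/ε₀.
E = (1.08×10^-3)(0.0222)/(8.85×10^-12) = 2.71×10^6 N/C.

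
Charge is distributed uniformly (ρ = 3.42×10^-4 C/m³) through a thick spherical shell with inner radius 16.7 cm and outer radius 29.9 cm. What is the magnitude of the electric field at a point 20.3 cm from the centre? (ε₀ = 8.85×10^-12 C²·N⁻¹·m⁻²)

Use a concentric Gaussian sphere at r = 20.3 cm (within the shell material, 16.7 cm < r < 29.9 cm).
Only the shell between 16.7 cm and r is enclosed: Q_enc = ρ·(4π/3)(r³ − a³) = (3.42×10^-4)·(4π/3)·((0.203)³ − (0.167)³) = 5.312×10^-6 C.
By Gauss's law, ∮E·dA = E·4πr² = Q_enc/ε₀.
E = |Q_enc|/(4πε₀r²) = (5.312e-6)/(4π·8.85×10^-12·(0.203)²) = 1.16×10^6 N/C.

|E| = 1.16×10^6 V/m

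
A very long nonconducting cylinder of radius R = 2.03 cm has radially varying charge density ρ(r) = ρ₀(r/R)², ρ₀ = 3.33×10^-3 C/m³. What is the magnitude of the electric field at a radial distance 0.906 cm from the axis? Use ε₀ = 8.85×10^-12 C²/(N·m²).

E = 1.70e5 V/m

Choose a coaxial cylinder of radius r = 0.906 cm (arbitrary length L) as the Gaussian surface (r < R).
Integrating ρ over the cross-section to radius r: λ_enc = (2πρ₀/R²) ∫₀^r r'^3 dr' = 2πρ₀ r^4/(4·R²) = 8.552×10^-8 C/m.
Since E is radial and uniform over the curved surface, Φ = E·2πrL = Q_enc/ε₀ = λ_enc L/ε₀.
E = |λ_enc|/(2πε₀r) = (8.552×10^-8)/(2π·8.85×10^-12·0.00906) = 1.70e5 N/C.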